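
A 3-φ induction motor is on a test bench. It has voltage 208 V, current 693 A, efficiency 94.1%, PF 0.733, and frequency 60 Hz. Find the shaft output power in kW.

P_in = √3·V·I·cosφ = 1.732 × 208 × 693 × 0.733 = 182999 W
P_out = η·P_in = 0.941 × 182999 = 172202 W

172 kW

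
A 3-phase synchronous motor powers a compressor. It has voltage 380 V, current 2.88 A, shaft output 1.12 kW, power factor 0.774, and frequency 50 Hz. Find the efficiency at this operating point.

76.3 %

P_out = 1.12 kW = 1120 W
P_in = √3·V_L·I_L·cosφ = 1.732 × 380 × 2.88 × 0.774 = 1467 W
η = P_out / P_in = 1120 / 1467 = 0.763 = 76.3%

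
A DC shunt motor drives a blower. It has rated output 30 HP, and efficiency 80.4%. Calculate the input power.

P_out = 30 × 746 = 22380 W
P_in = P_out/η = 22380/0.804 = 27836 W = 27.8 kW

27.8 kW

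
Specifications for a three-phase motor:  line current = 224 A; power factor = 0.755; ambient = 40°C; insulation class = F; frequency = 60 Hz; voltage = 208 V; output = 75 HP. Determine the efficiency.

P_out = 75 × 746 = 55950 W
P_in = √3·V_L·I_L·cosφ = 1.732 × 208 × 224 × 0.755 = 60926 W
η = P_out / P_in = 55950 / 60926 = 0.918 = 91.8%

91.8 %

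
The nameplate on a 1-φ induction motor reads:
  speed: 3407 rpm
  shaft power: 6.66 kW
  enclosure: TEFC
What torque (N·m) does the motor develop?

18.7 N·m

ω = 2π × 3407/60 = 356.8 rad/s
τ = P/ω = 6660/356.8 = 18.7 N·m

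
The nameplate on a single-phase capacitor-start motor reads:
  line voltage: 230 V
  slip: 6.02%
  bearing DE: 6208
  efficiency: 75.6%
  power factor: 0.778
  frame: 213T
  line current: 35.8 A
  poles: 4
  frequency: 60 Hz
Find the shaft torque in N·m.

P_in = V·I·cosφ = 230 × 35.8 × 0.778 = 6406 W
P_out = η·P_in = 0.756 × 6406 = 4843 W
n_s = 120×60/4 = 1800 rpm; n = 1800×(1−0.0602) = 1692 rpm
ω = 2π×1692/60 = 177.2 rad/s
τ = P_out/ω = 4843/177.2 = 27.3 N·m

27.3 N·m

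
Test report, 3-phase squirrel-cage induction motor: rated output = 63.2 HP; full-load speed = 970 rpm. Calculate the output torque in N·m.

464 N·m

P_out = 63.2 × 746 = 47147 W
ω = 2π × 970/60 = 101.6 rad/s
τ = P_out/ω = 47147/101.6 = 464 N·m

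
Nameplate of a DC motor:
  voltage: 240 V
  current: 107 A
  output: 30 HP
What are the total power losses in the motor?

3.3 kW

P_in = V·I = 240×107 = 25680 W
P_out = 30×746 = 22380 W
Losses = P_in − P_out = 25680 − 22380 = 3300 W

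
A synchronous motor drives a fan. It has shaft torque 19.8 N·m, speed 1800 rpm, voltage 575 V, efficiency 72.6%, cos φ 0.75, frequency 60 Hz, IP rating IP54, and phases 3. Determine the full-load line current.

6.88 A

ω = 2π×1800/60 = 188.5 rad/s; P_out = τω = 19.8 × 188.5 = 3732 W
P_in = P_out / η = 3732 / 0.726 = 5140 W
I_L = P_in / (√3·V_L·cosφ) = 5140 / (1.732 × 575 × 0.75) = 6.88 A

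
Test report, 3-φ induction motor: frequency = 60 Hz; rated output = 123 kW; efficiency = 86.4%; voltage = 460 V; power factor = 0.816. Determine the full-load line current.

P_out = 123 kW = 123000 W
P_in = P_out / η = 123000 / 0.864 = 142361 W
I_L = P_in / (√3·V_L·cosφ) = 142361 / (1.732 × 460 × 0.816) = 219 A

219 A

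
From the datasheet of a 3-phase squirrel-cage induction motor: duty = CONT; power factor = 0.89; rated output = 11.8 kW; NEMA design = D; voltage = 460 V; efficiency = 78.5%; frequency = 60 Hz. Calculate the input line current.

21.2 A

P_out = 11.8 kW = 11800 W
P_in = P_out / η = 11800 / 0.785 = 15032 W
I_L = P_in / (√3·V_L·cosφ) = 15032 / (1.732 × 460 × 0.89) = 21.2 A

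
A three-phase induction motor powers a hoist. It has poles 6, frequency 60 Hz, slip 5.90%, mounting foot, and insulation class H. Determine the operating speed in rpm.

1129 rpm

n_s = 120f/p = 120×60/6 = 1200 rpm
n = n_s(1 − s) = 1200 × (1 − 0.059) = 1129 rpm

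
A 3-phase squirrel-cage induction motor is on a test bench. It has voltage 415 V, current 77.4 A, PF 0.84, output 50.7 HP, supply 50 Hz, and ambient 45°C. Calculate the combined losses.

8.91 kW

P_in = √3·V·I·cosφ = 1.732×415×77.4×0.84 = 46732 W
P_out = 50.7×746 = 37822 W
Losses = P_in − P_out = 46732 − 37822 = 8910 W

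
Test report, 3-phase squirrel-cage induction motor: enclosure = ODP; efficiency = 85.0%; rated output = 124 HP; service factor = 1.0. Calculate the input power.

P_out = 124 × 746 = 92504 W
P_in = P_out/η = 92504/0.85 = 108828 W = 109 kW

109 kW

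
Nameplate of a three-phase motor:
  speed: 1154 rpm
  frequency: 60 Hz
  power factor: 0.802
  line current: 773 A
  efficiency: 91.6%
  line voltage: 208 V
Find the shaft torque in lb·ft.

P_in = √3·V·I·cosφ = 1.732 × 208 × 773 × 0.802 = 223339 W
P_out = η·P_in = 0.916 × 223339 = 204579 W
n = 1154 rpm
ω = 2π×1154/60 = 120.8 rad/s
τ = P_out/ω = 204579/120.8 = 1694 N·m
In lb·ft: 1694/1.356 = 1250 lb·ft

1250 lb·ft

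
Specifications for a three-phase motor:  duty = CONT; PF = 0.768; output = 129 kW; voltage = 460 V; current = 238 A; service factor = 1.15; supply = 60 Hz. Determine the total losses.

16.6 kW

P_in = √3·V·I·cosφ = 1.732×460×238×0.768 = 145628 W
P_out = 129000 W
Losses = P_in − P_out = 145628 − 129000 = 16628 W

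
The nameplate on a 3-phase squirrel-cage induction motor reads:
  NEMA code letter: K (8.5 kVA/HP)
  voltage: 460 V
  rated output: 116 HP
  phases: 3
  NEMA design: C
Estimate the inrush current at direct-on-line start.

1240 A

S_LR = 8.5 × 116 = 986 kVA
I_LR = S_LR/(√3·V_L) = 986000/(1.732×460) = 1240 A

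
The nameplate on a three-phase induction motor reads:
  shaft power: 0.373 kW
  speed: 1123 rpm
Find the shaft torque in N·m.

ω = 2π × 1123/60 = 117.6 rad/s
τ = P/ω = 373/117.6 = 3.17 N·m

3.17 N·m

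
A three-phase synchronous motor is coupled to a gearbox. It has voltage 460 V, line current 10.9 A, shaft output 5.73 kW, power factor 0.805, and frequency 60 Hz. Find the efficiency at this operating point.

P_out = 5.73 kW = 5730 W
P_in = √3·V_L·I_L·cosφ = 1.732 × 460 × 10.9 × 0.805 = 6991 W
η = P_out / P_in = 5730 / 6991 = 0.820 = 82.0%

82.0 %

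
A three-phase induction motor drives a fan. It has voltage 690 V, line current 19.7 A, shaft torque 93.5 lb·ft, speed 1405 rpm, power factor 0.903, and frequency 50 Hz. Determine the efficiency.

τ = 93.5 lb·ft × 1.356 = 126.8 N·m
ω = 2π × 1405/60 = 147.1 rad/s; P_out = τω = 126.8 × 147.1 = 18652 W
P_in = √3·V_L·I_L·cosφ = 1.732 × 690 × 19.7 × 0.903 = 21259 W
η = P_out / P_in = 18652 / 21259 = 0.877 = 87.7%

87.7 %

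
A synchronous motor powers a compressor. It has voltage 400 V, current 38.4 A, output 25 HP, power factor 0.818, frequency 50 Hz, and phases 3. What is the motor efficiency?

85.7 %

P_out = 25 × 746 = 18650 W
P_in = √3·V_L·I_L·cosφ = 1.732 × 400 × 38.4 × 0.818 = 21762 W
η = P_out / P_in = 18650 / 21762 = 0.857 = 85.7%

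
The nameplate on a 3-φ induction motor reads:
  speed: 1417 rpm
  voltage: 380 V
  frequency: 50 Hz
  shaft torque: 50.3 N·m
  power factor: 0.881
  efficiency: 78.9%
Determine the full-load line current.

ω = 2π×1417/60 = 148.4 rad/s; P_out = τω = 50.3 × 148.4 = 7465 W
P_in = P_out / η = 7465 / 0.789 = 9461 W
I_L = P_in / (√3·V_L·cosφ) = 9461 / (1.732 × 380 × 0.881) = 16.3 A

16.3 A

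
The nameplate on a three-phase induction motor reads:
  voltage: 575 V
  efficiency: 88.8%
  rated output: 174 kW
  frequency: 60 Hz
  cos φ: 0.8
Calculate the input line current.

246 A

P_out = 174 kW = 174000 W
P_in = P_out / η = 174000 / 0.888 = 195946 W
I_L = P_in / (√3·V_L·cosφ) = 195946 / (1.732 × 575 × 0.8) = 246 A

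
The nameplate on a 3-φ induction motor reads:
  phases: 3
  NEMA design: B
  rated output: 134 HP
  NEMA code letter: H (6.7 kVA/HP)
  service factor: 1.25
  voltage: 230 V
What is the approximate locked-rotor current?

2250 A

S_LR = 6.7 × 134 = 897.8 kVA
I_LR = S_LR/(√3·V_L) = 897800/(1.732×230) = 2250 A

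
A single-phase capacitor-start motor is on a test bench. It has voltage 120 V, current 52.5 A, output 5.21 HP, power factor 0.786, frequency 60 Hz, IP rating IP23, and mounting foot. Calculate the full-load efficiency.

P_out = 5.21 × 746 = 3887 W
P_in = V·I·cosφ = 120 × 52.5 × 0.786 = 4952 W
η = P_out / P_in = 3887 / 4952 = 0.785 = 78.5%

78.5 %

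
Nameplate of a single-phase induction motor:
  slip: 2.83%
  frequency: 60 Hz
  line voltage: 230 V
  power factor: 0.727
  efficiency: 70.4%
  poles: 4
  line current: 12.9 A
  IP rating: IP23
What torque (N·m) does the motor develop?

P_in = V·I·cosφ = 230 × 12.9 × 0.727 = 2157 W
P_out = η·P_in = 0.704 × 2157 = 1519 W
n_s = 120×60/4 = 1800 rpm; n = 1800×(1−0.0283) = 1749 rpm
ω = 2π×1749/60 = 183.2 rad/s
τ = P_out/ω = 1519/183.2 = 8.29 N·m

8.29 N·m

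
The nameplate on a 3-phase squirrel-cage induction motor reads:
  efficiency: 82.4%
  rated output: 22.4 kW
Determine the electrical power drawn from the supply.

P_out = 22400 W
P_in = P_out/η = 22400/0.824 = 27184 W = 27.2 kW

27.2 kW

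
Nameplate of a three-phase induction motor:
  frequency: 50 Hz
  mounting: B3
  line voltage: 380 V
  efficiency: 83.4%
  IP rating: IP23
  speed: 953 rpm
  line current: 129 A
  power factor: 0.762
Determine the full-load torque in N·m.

541 N·m

P_in = √3·V·I·cosφ = 1.732 × 380 × 129 × 0.762 = 64696 W
P_out = η·P_in = 0.834 × 64696 = 53956 W
n = 953 rpm
ω = 2π×953/60 = 99.8 rad/s
τ = P_out/ω = 53956/99.8 = 541 N·m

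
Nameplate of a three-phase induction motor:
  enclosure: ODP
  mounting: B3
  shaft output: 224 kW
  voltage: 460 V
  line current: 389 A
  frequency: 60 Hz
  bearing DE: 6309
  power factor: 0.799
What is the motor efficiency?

90.5 %

P_out = 224 kW = 224000 W
P_in = √3·V_L·I_L·cosφ = 1.732 × 460 × 389 × 0.799 = 247629 W
η = P_out / P_in = 224000 / 247629 = 0.905 = 90.5%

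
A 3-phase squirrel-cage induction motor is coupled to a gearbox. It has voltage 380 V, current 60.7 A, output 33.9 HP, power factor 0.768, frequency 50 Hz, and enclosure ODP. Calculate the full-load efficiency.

82.4 %

P_out = 33.9 × 746 = 25289 W
P_in = √3·V_L·I_L·cosφ = 1.732 × 380 × 60.7 × 0.768 = 30682 W
η = P_out / P_in = 25289 / 30682 = 0.824 = 82.4%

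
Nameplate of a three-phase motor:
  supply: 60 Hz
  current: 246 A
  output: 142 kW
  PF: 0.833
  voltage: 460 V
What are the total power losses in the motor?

P_in = √3·V·I·cosφ = 1.732×460×246×0.833 = 163262 W
P_out = 142000 W
Losses = P_in − P_out = 163262 − 142000 = 21262 W

21.3 kW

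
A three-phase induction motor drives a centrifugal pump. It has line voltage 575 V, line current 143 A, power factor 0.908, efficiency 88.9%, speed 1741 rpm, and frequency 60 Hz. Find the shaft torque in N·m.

P_in = √3·V·I·cosφ = 1.732 × 575 × 143 × 0.908 = 129312 W
P_out = η·P_in = 0.889 × 129312 = 114958 W
n = 1741 rpm
ω = 2π×1741/60 = 182.3 rad/s
τ = P_out/ω = 114958/182.3 = 631 N·m

631 N·m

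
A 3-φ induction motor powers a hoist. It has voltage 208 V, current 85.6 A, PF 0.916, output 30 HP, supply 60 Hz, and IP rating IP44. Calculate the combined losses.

5.87 kW

P_in = √3·V·I·cosφ = 1.732×208×85.6×0.916 = 28248 W
P_out = 30×746 = 22380 W
Losses = P_in − P_out = 28248 − 22380 = 5868 W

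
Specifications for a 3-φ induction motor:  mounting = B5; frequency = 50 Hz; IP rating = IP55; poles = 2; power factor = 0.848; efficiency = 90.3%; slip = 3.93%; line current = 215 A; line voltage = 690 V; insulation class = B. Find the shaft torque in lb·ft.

P_in = √3·V·I·cosφ = 1.732 × 690 × 215 × 0.848 = 217887 W
P_out = η·P_in = 0.903 × 217887 = 196752 W
n_s = 120×50/2 = 3000 rpm; n = 3000×(1−0.0393) = 2882 rpm
ω = 2π×2882/60 = 301.8 rad/s
τ = P_out/ω = 196752/301.8 = 651.9 N·m
In lb·ft: 651.9/1.356 = 481 lb·ft

481 lb·ft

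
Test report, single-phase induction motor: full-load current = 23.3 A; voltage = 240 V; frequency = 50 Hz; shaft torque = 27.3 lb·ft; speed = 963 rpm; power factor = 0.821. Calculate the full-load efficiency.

τ = 27.3 lb·ft × 1.356 = 37.02 N·m
ω = 2π × 963/60 = 100.8 rad/s; P_out = τω = 37.02 × 100.8 = 3732 W
P_in = V·I·cosφ = 240 × 23.3 × 0.821 = 4591 W
η = P_out / P_in = 3732 / 4591 = 0.813 = 81.3%

81.3 %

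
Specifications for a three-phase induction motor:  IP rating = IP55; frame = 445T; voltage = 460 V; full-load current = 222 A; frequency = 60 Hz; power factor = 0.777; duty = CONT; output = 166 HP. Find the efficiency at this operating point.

P_out = 166 × 746 = 123836 W
P_in = √3·V_L·I_L·cosφ = 1.732 × 460 × 222 × 0.777 = 137429 W
η = P_out / P_in = 123836 / 137429 = 0.901 = 90.1%

90.1 %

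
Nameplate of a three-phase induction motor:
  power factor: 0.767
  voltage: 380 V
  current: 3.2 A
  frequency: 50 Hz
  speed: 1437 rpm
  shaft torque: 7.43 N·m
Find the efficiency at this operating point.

ω = 2π × 1437/60 = 150.5 rad/s; P_out = τω = 7.43 × 150.5 = 1118 W
P_in = √3·V_L·I_L·cosφ = 1.732 × 380 × 3.2 × 0.767 = 1615 W
η = P_out / P_in = 1118 / 1615 = 0.692 = 69.2%

69.2 %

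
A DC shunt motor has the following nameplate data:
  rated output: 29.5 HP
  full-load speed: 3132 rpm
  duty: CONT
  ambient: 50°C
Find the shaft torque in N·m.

67.1 N·m

P_out = 29.5 × 746 = 22007 W
ω = 2π × 3132/60 = 328 rad/s
τ = P_out/ω = 22007/328 = 67.1 N·m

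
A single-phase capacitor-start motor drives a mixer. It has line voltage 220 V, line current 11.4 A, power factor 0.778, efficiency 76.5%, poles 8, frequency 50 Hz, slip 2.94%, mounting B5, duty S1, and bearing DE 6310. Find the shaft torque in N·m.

19.6 N·m

P_in = V·I·cosφ = 220 × 11.4 × 0.778 = 1951 W
P_out = η·P_in = 0.765 × 1951 = 1493 W
n_s = 120×50/8 = 750 rpm; n = 750×(1−0.0294) = 728 rpm
ω = 2π×728/60 = 76.24 rad/s
τ = P_out/ω = 1493/76.24 = 19.6 N·m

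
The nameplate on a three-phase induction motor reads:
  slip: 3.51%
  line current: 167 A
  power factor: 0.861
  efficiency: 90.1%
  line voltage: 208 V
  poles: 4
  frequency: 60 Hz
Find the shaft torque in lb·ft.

P_in = √3·V·I·cosφ = 1.732 × 208 × 167 × 0.861 = 51800 W
P_out = η·P_in = 0.901 × 51800 = 46672 W
n_s = 120×60/4 = 1800 rpm; n = 1800×(1−0.0351) = 1737 rpm
ω = 2π×1737/60 = 181.9 rad/s
τ = P_out/ω = 46672/181.9 = 256.6 N·m
In lb·ft: 256.6/1.356 = 189 lb·ft

189 lb·ft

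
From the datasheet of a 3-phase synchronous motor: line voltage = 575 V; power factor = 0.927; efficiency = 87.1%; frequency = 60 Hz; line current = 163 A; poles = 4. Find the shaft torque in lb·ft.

P_in = √3·V·I·cosφ = 1.732 × 575 × 163 × 0.927 = 150481 W
P_out = η·P_in = 0.871 × 150481 = 131069 W
n = n_s = 120×60/4 = 1800 rpm (synchronous)
ω = 2π×1800/60 = 188.5 rad/s
τ = P_out/ω = 131069/188.5 = 695.3 N·m
In lb·ft: 695.3/1.356 = 513 lb·ft

513 lb·ft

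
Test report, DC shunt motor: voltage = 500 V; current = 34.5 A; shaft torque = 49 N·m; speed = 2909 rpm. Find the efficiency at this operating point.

ω = 2π × 2909/60 = 304.6 rad/s; P_out = τω = 49 × 304.6 = 14925 W
P_in = V·I = 500 × 34.5 = 17250 W
η = P_out / P_in = 14925 / 17250 = 0.865 = 86.5%

86.5 %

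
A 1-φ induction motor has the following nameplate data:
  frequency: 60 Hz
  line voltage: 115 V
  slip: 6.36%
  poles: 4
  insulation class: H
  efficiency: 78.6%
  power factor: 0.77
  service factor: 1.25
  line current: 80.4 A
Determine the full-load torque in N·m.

P_in = V·I·cosφ = 115 × 80.4 × 0.77 = 7119 W
P_out = η·P_in = 0.786 × 7119 = 5596 W
n_s = 120×60/4 = 1800 rpm; n = 1800×(1−0.0636) = 1686 rpm
ω = 2π×1686/60 = 176.6 rad/s
τ = P_out/ω = 5596/176.6 = 31.7 N·m

31.7 N·m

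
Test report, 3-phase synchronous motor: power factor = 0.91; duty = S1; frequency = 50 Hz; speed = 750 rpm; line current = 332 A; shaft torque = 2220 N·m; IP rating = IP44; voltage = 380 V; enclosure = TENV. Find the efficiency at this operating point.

87.7 %

ω = 2π × 750/60 = 78.54 rad/s; P_out = τω = 2220 × 78.54 = 174359 W
P_in = √3·V_L·I_L·cosφ = 1.732 × 380 × 332 × 0.91 = 198843 W
η = P_out / P_in = 174359 / 198843 = 0.877 = 87.7%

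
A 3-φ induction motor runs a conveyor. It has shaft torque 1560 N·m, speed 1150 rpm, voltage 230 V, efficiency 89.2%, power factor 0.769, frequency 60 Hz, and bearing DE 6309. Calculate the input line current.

687 A

ω = 2π×1150/60 = 120.4 rad/s; P_out = τω = 1560 × 120.4 = 187824 W
P_in = P_out / η = 187824 / 0.892 = 210565 W
I_L = P_in / (√3·V_L·cosφ) = 210565 / (1.732 × 230 × 0.769) = 687 A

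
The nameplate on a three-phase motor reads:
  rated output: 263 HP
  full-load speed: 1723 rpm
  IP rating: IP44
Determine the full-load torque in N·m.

1090 N·m

P_out = 263 × 746 = 196198 W
ω = 2π × 1723/60 = 180.4 rad/s
τ = P_out/ω = 196198/180.4 = 1090 N·m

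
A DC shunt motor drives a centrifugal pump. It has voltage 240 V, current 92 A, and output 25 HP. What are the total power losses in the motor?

3.43 kW

P_in = V·I = 240×92 = 22080 W
P_out = 25×746 = 18650 W
Losses = P_in − P_out = 22080 − 18650 = 3430 W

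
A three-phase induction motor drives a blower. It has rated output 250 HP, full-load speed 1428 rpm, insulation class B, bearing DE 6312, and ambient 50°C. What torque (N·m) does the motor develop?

1250 N·m

P_out = 250 × 746 = 186500 W
ω = 2π × 1428/60 = 149.5 rad/s
τ = P_out/ω = 186500/149.5 = 1250 N·m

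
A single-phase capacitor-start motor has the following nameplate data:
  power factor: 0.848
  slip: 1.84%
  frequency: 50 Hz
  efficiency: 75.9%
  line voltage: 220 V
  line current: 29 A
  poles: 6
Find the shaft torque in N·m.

39.9 N·m

P_in = V·I·cosφ = 220 × 29 × 0.848 = 5410 W
P_out = η·P_in = 0.759 × 5410 = 4106 W
n_s = 120×50/6 = 1000 rpm; n = 1000×(1−0.0184) = 982 rpm
ω = 2π×982/60 = 102.8 rad/s
τ = P_out/ω = 4106/102.8 = 39.9 N·m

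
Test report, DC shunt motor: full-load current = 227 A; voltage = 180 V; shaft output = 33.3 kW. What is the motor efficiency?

P_out = 33.3 kW = 33300 W
P_in = V·I = 180 × 227 = 40860 W
η = P_out / P_in = 33300 / 40860 = 0.815 = 81.5%

81.5 %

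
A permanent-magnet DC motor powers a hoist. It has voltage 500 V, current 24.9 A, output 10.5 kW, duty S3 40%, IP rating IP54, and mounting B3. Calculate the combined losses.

P_in = V·I = 500×24.9 = 12450 W
P_out = 10500 W
Losses = P_in − P_out = 12450 − 10500 = 1950 W

1950 W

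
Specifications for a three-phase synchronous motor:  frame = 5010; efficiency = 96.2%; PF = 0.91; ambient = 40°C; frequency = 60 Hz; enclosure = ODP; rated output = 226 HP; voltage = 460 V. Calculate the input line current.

242 A

P_out = 226 × 746 = 168596 W
P_in = P_out / η = 168596 / 0.962 = 175256 W
I_L = P_in / (√3·V_L·cosφ) = 175256 / (1.732 × 460 × 0.91) = 242 A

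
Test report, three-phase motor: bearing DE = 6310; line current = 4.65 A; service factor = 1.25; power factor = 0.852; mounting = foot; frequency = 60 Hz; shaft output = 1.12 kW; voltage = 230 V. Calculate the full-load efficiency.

71.0 %

P_out = 1.12 kW = 1120 W
P_in = √3·V_L·I_L·cosφ = 1.732 × 230 × 4.65 × 0.852 = 1578 W
η = P_out / P_in = 1120 / 1578 = 0.710 = 71.0%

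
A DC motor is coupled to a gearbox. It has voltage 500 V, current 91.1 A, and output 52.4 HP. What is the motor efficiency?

85.8 %

P_out = 52.4 × 746 = 39090 W
P_in = V·I = 500 × 91.1 = 45550 W
η = P_out / P_in = 39090 / 45550 = 0.858 = 85.8%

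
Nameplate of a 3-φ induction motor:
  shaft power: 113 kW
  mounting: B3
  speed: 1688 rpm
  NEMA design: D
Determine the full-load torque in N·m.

ω = 2π × 1688/60 = 176.8 rad/s
τ = P/ω = 113000/176.8 = 639 N·m

639 N·m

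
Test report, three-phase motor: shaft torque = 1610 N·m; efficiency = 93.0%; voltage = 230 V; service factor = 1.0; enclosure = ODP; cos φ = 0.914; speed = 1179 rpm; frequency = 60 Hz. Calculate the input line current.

ω = 2π×1179/60 = 123.5 rad/s; P_out = τω = 1610 × 123.5 = 198835 W
P_in = P_out / η = 198835 / 0.930 = 213801 W
I_L = P_in / (√3·V_L·cosφ) = 213801 / (1.732 × 230 × 0.914) = 587 A

587 A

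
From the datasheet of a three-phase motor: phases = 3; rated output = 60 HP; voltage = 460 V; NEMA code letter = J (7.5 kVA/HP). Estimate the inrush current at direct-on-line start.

565 A

S_LR = 7.5 × 60 = 450 kVA
I_LR = S_LR/(√3·V_L) = 450000/(1.732×460) = 565 A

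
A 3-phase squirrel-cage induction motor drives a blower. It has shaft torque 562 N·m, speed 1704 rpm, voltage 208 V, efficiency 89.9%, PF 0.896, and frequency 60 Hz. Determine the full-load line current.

346 A

ω = 2π×1704/60 = 178.4 rad/s; P_out = τω = 562 × 178.4 = 100261 W
P_in = P_out / η = 100261 / 0.899 = 111525 W
I_L = P_in / (√3·V_L·cosφ) = 111525 / (1.732 × 208 × 0.896) = 346 A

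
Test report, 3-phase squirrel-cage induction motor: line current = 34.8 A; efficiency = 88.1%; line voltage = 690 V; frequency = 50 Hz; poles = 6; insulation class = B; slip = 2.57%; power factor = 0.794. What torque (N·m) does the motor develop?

285 N·m

P_in = √3·V·I·cosφ = 1.732 × 690 × 34.8 × 0.794 = 33021 W
P_out = η·P_in = 0.881 × 33021 = 29092 W
n_s = 120×50/6 = 1000 rpm; n = 1000×(1−0.0257) = 974 rpm
ω = 2π×974/60 = 102 rad/s
τ = P_out/ω = 29092/102 = 285 N·m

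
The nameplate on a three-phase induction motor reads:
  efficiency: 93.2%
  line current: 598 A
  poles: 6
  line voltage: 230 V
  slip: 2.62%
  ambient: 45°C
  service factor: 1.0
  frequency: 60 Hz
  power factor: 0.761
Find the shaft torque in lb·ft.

1020 lb·ft

P_in = √3·V·I·cosφ = 1.732 × 230 × 598 × 0.761 = 181285 W
P_out = η·P_in = 0.932 × 181285 = 168958 W
n_s = 120×60/6 = 1200 rpm; n = 1200×(1−0.0262) = 1169 rpm
ω = 2π×1169/60 = 122.4 rad/s
τ = P_out/ω = 168958/122.4 = 1380 N·m
In lb·ft: 1380/1.356 = 1020 lb·ft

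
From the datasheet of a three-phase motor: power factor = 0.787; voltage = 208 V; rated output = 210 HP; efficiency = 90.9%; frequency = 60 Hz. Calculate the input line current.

P_out = 210 × 746 = 156660 W
P_in = P_out / η = 156660 / 0.909 = 172343 W
I_L = P_in / (√3·V_L·cosφ) = 172343 / (1.732 × 208 × 0.787) = 608 A

608 A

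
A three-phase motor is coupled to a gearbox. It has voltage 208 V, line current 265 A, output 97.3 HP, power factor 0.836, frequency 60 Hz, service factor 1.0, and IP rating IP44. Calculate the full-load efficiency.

90.9 %

P_out = 97.3 × 746 = 72586 W
P_in = √3·V_L·I_L·cosφ = 1.732 × 208 × 265 × 0.836 = 79811 W
η = P_out / P_in = 72586 / 79811 = 0.909 = 90.9%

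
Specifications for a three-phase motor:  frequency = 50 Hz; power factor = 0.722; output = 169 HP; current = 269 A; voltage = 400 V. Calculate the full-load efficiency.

93.7 %

P_out = 169 × 746 = 126074 W
P_in = √3·V_L·I_L·cosφ = 1.732 × 400 × 269 × 0.722 = 134554 W
η = P_out / P_in = 126074 / 134554 = 0.937 = 93.7%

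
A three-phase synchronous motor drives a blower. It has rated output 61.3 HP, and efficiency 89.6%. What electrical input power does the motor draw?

51 kW

P_out = 61.3 × 746 = 45730 W
P_in = P_out/η = 45730/0.896 = 51038 W = 51 kW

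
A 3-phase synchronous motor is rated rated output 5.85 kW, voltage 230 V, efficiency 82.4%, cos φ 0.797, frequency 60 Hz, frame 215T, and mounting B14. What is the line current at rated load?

P_out = 5.85 kW = 5850 W
P_in = P_out / η = 5850 / 0.824 = 7100 W
I_L = P_in / (√3·V_L·cosφ) = 7100 / (1.732 × 230 × 0.797) = 22.4 A

22.4 A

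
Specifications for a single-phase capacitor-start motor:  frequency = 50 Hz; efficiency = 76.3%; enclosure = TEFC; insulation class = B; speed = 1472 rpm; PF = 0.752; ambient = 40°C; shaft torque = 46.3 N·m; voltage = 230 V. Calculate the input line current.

54.1 A

ω = 2π×1472/60 = 154.1 rad/s; P_out = τω = 46.3 × 154.1 = 7135 W
P_in = P_out / η = 7135 / 0.763 = 9351 W
I = P_in / (V·cosφ) = 9351 / (230 × 0.752) = 54.1 A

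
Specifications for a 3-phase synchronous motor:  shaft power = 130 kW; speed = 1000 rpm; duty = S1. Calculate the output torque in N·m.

ω = 2π × 1000/60 = 104.7 rad/s
τ = P/ω = 130000/104.7 = 1240 N·m

1240 N·m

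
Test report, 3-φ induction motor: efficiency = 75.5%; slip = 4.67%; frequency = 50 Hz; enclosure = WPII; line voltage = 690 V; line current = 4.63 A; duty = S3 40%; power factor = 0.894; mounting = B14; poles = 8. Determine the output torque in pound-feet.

P_in = √3·V·I·cosφ = 1.732 × 690 × 4.63 × 0.894 = 4947 W
P_out = η·P_in = 0.755 × 4947 = 3735 W
n_s = 120×50/8 = 750 rpm; n = 750×(1−0.0467) = 715 rpm
ω = 2π×715/60 = 74.87 rad/s
τ = P_out/ω = 3735/74.87 = 49.89 N·m
In lb·ft: 49.89/1.356 = 36.8 lb·ft

36.8 lb·ft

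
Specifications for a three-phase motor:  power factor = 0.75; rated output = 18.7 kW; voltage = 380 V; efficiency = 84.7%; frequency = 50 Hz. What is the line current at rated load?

P_out = 18.7 kW = 18700 W
P_in = P_out / η = 18700 / 0.847 = 22078 W
I_L = P_in / (√3·V_L·cosφ) = 22078 / (1.732 × 380 × 0.75) = 44.7 A

44.7 A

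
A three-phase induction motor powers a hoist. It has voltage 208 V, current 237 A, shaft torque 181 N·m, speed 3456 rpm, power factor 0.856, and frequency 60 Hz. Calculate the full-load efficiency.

89.6 %

ω = 2π × 3456/60 = 361.9 rad/s; P_out = τω = 181 × 361.9 = 65504 W
P_in = √3·V_L·I_L·cosφ = 1.732 × 208 × 237 × 0.856 = 73086 W
η = P_out / P_in = 65504 / 73086 = 0.896 = 89.6%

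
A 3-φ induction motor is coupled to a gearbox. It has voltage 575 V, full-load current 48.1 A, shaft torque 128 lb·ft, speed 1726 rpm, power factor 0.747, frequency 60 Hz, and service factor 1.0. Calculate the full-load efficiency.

τ = 128 lb·ft × 1.356 = 173.6 N·m
ω = 2π × 1726/60 = 180.7 rad/s; P_out = τω = 173.6 × 180.7 = 31370 W
P_in = √3·V_L·I_L·cosφ = 1.732 × 575 × 48.1 × 0.747 = 35783 W
η = P_out / P_in = 31370 / 35783 = 0.877 = 87.7%

87.7 %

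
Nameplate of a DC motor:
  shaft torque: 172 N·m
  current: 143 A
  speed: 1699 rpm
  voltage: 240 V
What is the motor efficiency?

ω = 2π × 1699/60 = 177.9 rad/s; P_out = τω = 172 × 177.9 = 30599 W
P_in = V·I = 240 × 143 = 34320 W
η = P_out / P_in = 30599 / 34320 = 0.892 = 89.2%

89.2 %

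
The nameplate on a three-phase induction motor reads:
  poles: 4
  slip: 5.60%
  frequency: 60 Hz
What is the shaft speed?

1699 rpm

n_s = 120f/p = 120×60/4 = 1800 rpm
n = n_s(1 − s) = 1800 × (1 − 0.056) = 1699 rpm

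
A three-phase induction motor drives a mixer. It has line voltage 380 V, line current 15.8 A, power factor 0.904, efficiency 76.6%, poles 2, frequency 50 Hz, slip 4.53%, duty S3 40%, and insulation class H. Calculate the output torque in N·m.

24 N·m

P_in = √3·V·I·cosφ = 1.732 × 380 × 15.8 × 0.904 = 9401 W
P_out = η·P_in = 0.766 × 9401 = 7201 W
n_s = 120×50/2 = 3000 rpm; n = 3000×(1−0.0453) = 2864 rpm
ω = 2π×2864/60 = 299.9 rad/s
τ = P_out/ω = 7201/299.9 = 24 N·m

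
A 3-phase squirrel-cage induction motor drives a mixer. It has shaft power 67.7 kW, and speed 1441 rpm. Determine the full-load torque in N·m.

ω = 2π × 1441/60 = 150.9 rad/s
τ = P/ω = 67700/150.9 = 449 N·m

449 N·m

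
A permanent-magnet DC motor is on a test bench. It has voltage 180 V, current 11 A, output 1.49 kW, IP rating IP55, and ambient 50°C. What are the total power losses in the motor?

490 W

P_in = V·I = 180×11 = 1980 W
P_out = 1490 W
Losses = P_in − P_out = 1980 − 1490 = 490 W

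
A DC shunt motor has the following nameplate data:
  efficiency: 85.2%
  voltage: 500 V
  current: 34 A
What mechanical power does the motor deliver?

14.5 kW

P_in = V·I = 500 × 34 = 17000 W
P_out = η·P_in = 0.852 × 17000 = 14484 W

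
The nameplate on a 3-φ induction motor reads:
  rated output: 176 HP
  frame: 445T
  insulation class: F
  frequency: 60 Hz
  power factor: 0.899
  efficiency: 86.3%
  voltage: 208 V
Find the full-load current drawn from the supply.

P_out = 176 × 746 = 131296 W
P_in = P_out / η = 131296 / 0.863 = 152139 W
I_L = P_in / (√3·V_L·cosφ) = 152139 / (1.732 × 208 × 0.899) = 470 A

470 A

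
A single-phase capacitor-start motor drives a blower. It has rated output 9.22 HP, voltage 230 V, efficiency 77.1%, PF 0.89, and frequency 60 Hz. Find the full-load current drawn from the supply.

P_out = 9.22 × 746 = 6878 W
P_in = P_out / η = 6878 / 0.771 = 8921 W
I = P_in / (V·cosφ) = 8921 / (230 × 0.89) = 43.6 A

43.6 A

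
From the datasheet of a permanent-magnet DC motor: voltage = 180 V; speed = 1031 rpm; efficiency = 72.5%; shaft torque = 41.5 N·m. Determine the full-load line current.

ω = 2π×1031/60 = 108 rad/s; P_out = τω = 41.5 × 108 = 4482 W
P_in = P_out / η = 4482 / 0.725 = 6182 W
I = P_in / V = 6182 / 180 = 34.3 A

34.3 A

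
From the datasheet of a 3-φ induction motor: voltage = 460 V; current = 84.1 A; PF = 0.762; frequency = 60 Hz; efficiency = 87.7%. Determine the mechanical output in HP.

60 HP

P_in = √3·V·I·cosφ = 1.732 × 460 × 84.1 × 0.762 = 51057 W
P_out = η·P_in = 0.877 × 51057 = 44777 W
= 44777/746 = 60 HP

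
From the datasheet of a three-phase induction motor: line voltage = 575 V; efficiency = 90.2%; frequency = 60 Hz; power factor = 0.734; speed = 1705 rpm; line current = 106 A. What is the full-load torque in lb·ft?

289 lb·ft

P_in = √3·V·I·cosφ = 1.732 × 575 × 106 × 0.734 = 77485 W
P_out = η·P_in = 0.902 × 77485 = 69891 W
n = 1705 rpm
ω = 2π×1705/60 = 178.5 rad/s
τ = P_out/ω = 69891/178.5 = 391.5 N·m
In lb·ft: 391.5/1.356 = 289 lb·ft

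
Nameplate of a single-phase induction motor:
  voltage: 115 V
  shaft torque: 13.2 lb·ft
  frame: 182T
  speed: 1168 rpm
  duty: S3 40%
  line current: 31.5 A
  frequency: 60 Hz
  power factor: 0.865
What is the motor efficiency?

69.9 %

τ = 13.2 lb·ft × 1.356 = 17.9 N·m
ω = 2π × 1168/60 = 122.3 rad/s; P_out = τω = 17.9 × 122.3 = 2189 W
P_in = V·I·cosφ = 115 × 31.5 × 0.865 = 3133 W
η = P_out / P_in = 2189 / 3133 = 0.699 = 69.9%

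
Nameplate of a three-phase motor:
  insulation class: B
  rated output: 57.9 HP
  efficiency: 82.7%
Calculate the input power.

52.2 kW

P_out = 57.9 × 746 = 43193 W
P_in = P_out/η = 43193/0.827 = 52229 W = 52.2 kW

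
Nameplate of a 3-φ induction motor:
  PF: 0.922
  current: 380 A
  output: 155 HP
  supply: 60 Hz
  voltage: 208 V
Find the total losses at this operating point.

P_in = √3·V·I·cosφ = 1.732×208×380×0.922 = 126219 W
P_out = 155×746 = 115630 W
Losses = P_in − P_out = 126219 − 115630 = 10589 W

10600 W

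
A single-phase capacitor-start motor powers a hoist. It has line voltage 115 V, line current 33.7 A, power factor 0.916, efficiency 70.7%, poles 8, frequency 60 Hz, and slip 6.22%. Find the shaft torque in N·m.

28.4 N·m

P_in = V·I·cosφ = 115 × 33.7 × 0.916 = 3550 W
P_out = η·P_in = 0.707 × 3550 = 2510 W
n_s = 120×60/8 = 900 rpm; n = 900×(1−0.0622) = 844 rpm
ω = 2π×844/60 = 88.38 rad/s
τ = P_out/ω = 2510/88.38 = 28.4 N·m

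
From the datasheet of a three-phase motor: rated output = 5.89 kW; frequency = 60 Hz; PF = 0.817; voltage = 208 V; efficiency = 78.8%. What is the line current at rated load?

P_out = 5.89 kW = 5890 W
P_in = P_out / η = 5890 / 0.788 = 7475 W
I_L = P_in / (√3·V_L·cosφ) = 7475 / (1.732 × 208 × 0.817) = 25.4 A

25.4 A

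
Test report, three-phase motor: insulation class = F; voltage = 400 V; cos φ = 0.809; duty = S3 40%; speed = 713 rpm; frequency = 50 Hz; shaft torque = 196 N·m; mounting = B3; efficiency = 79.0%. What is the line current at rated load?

33.1 A

ω = 2π×713/60 = 74.67 rad/s; P_out = τω = 196 × 74.67 = 14635 W
P_in = P_out / η = 14635 / 0.790 = 18525 W
I_L = P_in / (√3·V_L·cosφ) = 18525 / (1.732 × 400 × 0.809) = 33.1 A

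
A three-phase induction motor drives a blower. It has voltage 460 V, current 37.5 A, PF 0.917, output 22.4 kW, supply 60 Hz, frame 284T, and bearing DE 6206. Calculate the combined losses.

5000 W

P_in = √3·V·I·cosφ = 1.732×460×37.5×0.917 = 27397 W
P_out = 22400 W
Losses = P_in − P_out = 27397 − 22400 = 4997 W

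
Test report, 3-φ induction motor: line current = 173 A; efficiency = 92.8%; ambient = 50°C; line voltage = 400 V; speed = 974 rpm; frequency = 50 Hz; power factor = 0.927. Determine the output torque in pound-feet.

746 lb·ft

P_in = √3·V·I·cosφ = 1.732 × 400 × 173 × 0.927 = 111105 W
P_out = η·P_in = 0.928 × 111105 = 103105 W
n = 974 rpm
ω = 2π×974/60 = 102 rad/s
τ = P_out/ω = 103105/102 = 1011 N·m
In lb·ft: 1011/1.356 = 746 lb·ft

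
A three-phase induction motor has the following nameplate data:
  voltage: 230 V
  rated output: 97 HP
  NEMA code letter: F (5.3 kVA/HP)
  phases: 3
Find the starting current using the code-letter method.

S_LR = 5.3 × 97 = 514.1 kVA
I_LR = S_LR/(√3·V_L) = 514100/(1.732×230) = 1290 A

1290 A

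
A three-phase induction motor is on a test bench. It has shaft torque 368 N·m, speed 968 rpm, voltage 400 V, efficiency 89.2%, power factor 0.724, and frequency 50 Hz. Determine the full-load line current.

83.4 A

ω = 2π×968/60 = 101.4 rad/s; P_out = τω = 368 × 101.4 = 37315 W
P_in = P_out / η = 37315 / 0.892 = 41833 W
I_L = P_in / (√3·V_L·cosφ) = 41833 / (1.732 × 400 × 0.724) = 83.4 A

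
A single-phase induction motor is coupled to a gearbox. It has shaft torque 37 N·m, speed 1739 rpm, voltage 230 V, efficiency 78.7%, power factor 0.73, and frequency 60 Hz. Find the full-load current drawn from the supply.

ω = 2π×1739/60 = 182.1 rad/s; P_out = τω = 37 × 182.1 = 6738 W
P_in = P_out / η = 6738 / 0.787 = 8562 W
I = P_in / (V·cosφ) = 8562 / (230 × 0.73) = 51 A

51 A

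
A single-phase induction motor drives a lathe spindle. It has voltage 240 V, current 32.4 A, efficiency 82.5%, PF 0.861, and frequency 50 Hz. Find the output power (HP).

P_in = V·I·cosφ = 240 × 32.4 × 0.861 = 6695 W
P_out = η·P_in = 0.825 × 6695 = 5523 W
= 5523/746 = 7.4 HP

7.4 HP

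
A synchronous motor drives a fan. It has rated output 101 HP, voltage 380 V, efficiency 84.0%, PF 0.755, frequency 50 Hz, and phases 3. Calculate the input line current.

P_out = 101 × 746 = 75346 W
P_in = P_out / η = 75346 / 0.840 = 89698 W
I_L = P_in / (√3·V_L·cosφ) = 89698 / (1.732 × 380 × 0.755) = 181 A

181 A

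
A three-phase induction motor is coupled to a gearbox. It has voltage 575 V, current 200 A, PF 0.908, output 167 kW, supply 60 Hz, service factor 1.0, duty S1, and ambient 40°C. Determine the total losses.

P_in = √3·V·I·cosφ = 1.732×575×200×0.908 = 180855 W
P_out = 167000 W
Losses = P_in − P_out = 180855 − 167000 = 13855 W

13900 W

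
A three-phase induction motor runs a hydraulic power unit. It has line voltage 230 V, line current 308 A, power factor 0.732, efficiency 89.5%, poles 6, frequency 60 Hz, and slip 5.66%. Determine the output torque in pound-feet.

P_in = √3·V·I·cosφ = 1.732 × 230 × 308 × 0.732 = 89813 W
P_out = η·P_in = 0.895 × 89813 = 80383 W
n_s = 120×60/6 = 1200 rpm; n = 1200×(1−0.0566) = 1132 rpm
ω = 2π×1132/60 = 118.5 rad/s
τ = P_out/ω = 80383/118.5 = 678.3 N·m
In lb·ft: 678.3/1.356 = 500 lb·ft

500 lb·ft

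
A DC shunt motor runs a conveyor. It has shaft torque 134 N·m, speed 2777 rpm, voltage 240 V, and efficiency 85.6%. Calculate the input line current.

190 A

ω = 2π×2777/60 = 290.8 rad/s; P_out = τω = 134 × 290.8 = 38967 W
P_in = P_out / η = 38967 / 0.856 = 45522 W
I = P_in / V = 45522 / 240 = 190 A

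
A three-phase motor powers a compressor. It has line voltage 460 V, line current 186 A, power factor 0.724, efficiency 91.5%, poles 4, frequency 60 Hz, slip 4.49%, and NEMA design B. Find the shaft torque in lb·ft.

P_in = √3·V·I·cosφ = 1.732 × 460 × 186 × 0.724 = 107290 W
P_out = η·P_in = 0.915 × 107290 = 98170 W
n_s = 120×60/4 = 1800 rpm; n = 1800×(1−0.0449) = 1719 rpm
ω = 2π×1719/60 = 180 rad/s
τ = P_out/ω = 98170/180 = 545.4 N·m
In lb·ft: 545.4/1.356 = 402 lb·ft

402 lb·ft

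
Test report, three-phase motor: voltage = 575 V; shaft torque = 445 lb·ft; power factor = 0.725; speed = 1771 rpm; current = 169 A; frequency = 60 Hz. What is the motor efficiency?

91.7 %

τ = 445 lb·ft × 1.356 = 603.4 N·m
ω = 2π × 1771/60 = 185.5 rad/s; P_out = τω = 603.4 × 185.5 = 111931 W
P_in = √3·V_L·I_L·cosφ = 1.732 × 575 × 169 × 0.725 = 122023 W
η = P_out / P_in = 111931 / 122023 = 0.917 = 91.7%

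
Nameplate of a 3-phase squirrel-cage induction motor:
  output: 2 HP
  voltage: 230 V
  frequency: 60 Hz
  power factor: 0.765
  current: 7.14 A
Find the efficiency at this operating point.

P_out = 2 × 746 = 1492 W
P_in = √3·V_L·I_L·cosφ = 1.732 × 230 × 7.14 × 0.765 = 2176 W
η = P_out / P_in = 1492 / 2176 = 0.686 = 68.6%

68.6 %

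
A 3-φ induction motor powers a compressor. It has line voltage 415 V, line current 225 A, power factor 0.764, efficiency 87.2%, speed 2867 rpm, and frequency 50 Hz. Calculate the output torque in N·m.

359 N·m

P_in = √3·V·I·cosφ = 1.732 × 415 × 225 × 0.764 = 123558 W
P_out = η·P_in = 0.872 × 123558 = 107743 W
n = 2867 rpm
ω = 2π×2867/60 = 300.2 rad/s
τ = P_out/ω = 107743/300.2 = 359 N·m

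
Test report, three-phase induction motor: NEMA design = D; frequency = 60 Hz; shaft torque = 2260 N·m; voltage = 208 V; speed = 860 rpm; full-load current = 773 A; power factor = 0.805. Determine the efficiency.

ω = 2π × 860/60 = 90.06 rad/s; P_out = τω = 2260 × 90.06 = 203536 W
P_in = √3·V_L·I_L·cosφ = 1.732 × 208 × 773 × 0.805 = 224175 W
η = P_out / P_in = 203536 / 224175 = 0.908 = 90.8%

90.8 %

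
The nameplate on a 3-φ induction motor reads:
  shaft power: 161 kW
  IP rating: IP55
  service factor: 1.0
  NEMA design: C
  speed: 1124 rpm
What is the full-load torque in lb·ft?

ω = 2π × 1124/60 = 117.7 rad/s
τ = P/ω = 161000/117.7 = 1368 N·m
In lb·ft: 1368/1.356 = 1010 lb·ft

1010 lb·ft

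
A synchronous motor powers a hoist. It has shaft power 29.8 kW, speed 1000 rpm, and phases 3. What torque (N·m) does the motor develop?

285 N·m

ω = 2π × 1000/60 = 104.7 rad/s
τ = P/ω = 29800/104.7 = 285 N·m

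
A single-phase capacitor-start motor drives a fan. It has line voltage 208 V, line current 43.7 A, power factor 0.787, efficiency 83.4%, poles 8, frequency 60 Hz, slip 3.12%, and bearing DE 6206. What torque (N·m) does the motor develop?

65.3 N·m

P_in = V·I·cosφ = 208 × 43.7 × 0.787 = 7154 W
P_out = η·P_in = 0.834 × 7154 = 5966 W
n_s = 120×60/8 = 900 rpm; n = 900×(1−0.0312) = 872 rpm
ω = 2π×872/60 = 91.32 rad/s
τ = P_out/ω = 5966/91.32 = 65.3 N·m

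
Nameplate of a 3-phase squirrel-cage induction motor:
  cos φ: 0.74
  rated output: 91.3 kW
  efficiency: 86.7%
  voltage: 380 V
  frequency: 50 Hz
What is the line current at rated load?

216 A

P_out = 91.3 kW = 91300 W
P_in = P_out / η = 91300 / 0.867 = 105306 W
I_L = P_in / (√3·V_L·cosφ) = 105306 / (1.732 × 380 × 0.74) = 216 A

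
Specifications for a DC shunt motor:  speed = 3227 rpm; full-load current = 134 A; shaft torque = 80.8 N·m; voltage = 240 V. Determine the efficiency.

84.9 %

ω = 2π × 3227/60 = 337.9 rad/s; P_out = τω = 80.8 × 337.9 = 27302 W
P_in = V·I = 240 × 134 = 32160 W
η = P_out / P_in = 27302 / 32160 = 0.849 = 84.9%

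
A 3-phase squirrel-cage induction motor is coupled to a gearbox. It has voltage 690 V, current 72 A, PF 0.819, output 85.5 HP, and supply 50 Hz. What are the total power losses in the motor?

P_in = √3·V·I·cosφ = 1.732×690×72×0.819 = 70471 W
P_out = 85.5×746 = 63783 W
Losses = P_in − P_out = 70471 − 63783 = 6688 W

6690 W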